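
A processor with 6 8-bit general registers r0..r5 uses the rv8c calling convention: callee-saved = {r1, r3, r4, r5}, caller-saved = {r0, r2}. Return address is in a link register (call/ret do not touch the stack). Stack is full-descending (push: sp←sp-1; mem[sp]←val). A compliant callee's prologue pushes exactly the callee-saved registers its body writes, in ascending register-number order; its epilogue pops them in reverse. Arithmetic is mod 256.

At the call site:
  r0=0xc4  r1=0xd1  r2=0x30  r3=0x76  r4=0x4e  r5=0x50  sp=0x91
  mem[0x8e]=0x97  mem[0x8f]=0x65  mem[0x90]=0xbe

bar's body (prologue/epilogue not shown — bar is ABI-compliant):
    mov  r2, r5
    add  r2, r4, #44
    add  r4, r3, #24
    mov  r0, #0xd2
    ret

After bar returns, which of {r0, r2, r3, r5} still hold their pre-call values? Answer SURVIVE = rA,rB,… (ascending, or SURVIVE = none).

SURVIVE = r3,r5

prologue: push r4 → mem[0x90]=0x4e, sp=0x90
body[0] mov  r2, r5 → r2=0x50
body[1] add  r2, r4, #44 → r2=0x7a
body[2] add  r4, r3, #24 → r4=0x8e
body[3] mov  r0, #0xd2 → r0=0xd2
epilogue: pop r4=0x4e, sp=0x91
r0: caller-saved, written=True
r2: caller-saved, written=True
r3: callee-saved, written=False
r5: callee-saved, written=False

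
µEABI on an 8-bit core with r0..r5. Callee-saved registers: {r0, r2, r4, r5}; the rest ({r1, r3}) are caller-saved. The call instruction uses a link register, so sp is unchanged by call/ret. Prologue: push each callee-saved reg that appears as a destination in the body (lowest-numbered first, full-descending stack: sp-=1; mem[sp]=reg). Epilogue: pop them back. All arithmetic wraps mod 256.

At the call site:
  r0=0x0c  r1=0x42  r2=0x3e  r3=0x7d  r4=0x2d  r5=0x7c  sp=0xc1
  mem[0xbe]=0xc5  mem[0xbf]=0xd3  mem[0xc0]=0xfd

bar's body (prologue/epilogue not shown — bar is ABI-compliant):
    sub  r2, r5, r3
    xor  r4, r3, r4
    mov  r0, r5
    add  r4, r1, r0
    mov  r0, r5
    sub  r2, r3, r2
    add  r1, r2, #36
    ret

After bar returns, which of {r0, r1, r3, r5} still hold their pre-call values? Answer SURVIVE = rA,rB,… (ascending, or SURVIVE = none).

prologue: push r0 -> mem[0xc0]=0x0c, sp=0xc0
prologue: push r2 -> mem[0xbf]=0x3e, sp=0xbf
prologue: push r4 -> mem[0xbe]=0x2d, sp=0xbe
body[0] sub  r2, r5, r3 -> r2=0xff
body[1] xor  r4, r3, r4 -> r4=0x50
body[2] mov  r0, r5 -> r0=0x7c
body[3] add  r4, r1, r0 -> r4=0xbe
body[4] mov  r0, r5 -> r0=0x7c
body[5] sub  r2, r3, r2 -> r2=0x7e
body[6] add  r1, r2, #36 -> r1=0xa2
epilogue: pop r4=0x2d, sp=0xbf
epilogue: pop r2=0x3e, sp=0xc0
epilogue: pop r0=0x0c, sp=0xc1
r0: callee-saved, written=True
r1: caller-saved, written=True
r3: caller-saved, written=False
r5: callee-saved, written=False

SURVIVE = r0,r3,r5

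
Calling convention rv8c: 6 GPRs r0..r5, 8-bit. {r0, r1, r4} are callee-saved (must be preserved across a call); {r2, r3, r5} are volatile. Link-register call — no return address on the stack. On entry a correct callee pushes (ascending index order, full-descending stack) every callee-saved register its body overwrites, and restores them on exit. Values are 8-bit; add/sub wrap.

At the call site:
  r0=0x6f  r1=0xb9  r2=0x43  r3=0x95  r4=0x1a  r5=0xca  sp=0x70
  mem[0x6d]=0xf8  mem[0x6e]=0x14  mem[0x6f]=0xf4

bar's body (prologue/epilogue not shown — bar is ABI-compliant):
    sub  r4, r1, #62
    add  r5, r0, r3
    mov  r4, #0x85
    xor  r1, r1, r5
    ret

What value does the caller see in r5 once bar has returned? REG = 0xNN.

REG = 0x04

prologue: push r1 -> mem[0x6f]=0xb9, sp=0x6f
prologue: push r4 -> mem[0x6e]=0x1a, sp=0x6e
body[0] sub  r4, r1, #62 -> r4=0x7b
body[1] add  r5, r0, r3 -> r5=0x04
body[2] mov  r4, #0x85 -> r4=0x85
body[3] xor  r1, r1, r5 -> r1=0xbd
epilogue: pop r4=0x1a, sp=0x6f
epilogue: pop r1=0xb9, sp=0x70
r5 is caller-saved -> body value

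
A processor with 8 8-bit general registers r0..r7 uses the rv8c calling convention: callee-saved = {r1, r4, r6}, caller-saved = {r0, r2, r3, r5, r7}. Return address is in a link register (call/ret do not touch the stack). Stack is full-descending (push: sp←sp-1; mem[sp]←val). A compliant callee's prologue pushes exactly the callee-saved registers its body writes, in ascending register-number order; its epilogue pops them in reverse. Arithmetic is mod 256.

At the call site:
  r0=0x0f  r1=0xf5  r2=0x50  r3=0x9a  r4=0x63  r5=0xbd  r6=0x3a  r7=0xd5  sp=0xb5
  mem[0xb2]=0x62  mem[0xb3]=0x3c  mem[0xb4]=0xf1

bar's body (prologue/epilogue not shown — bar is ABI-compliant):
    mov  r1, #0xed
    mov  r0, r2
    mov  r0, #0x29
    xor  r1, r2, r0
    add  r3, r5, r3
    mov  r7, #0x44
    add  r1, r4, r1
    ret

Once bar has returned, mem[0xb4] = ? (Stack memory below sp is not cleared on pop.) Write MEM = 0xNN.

prologue: push r1 -> mem[0xb4]=0xf5, sp=0xb4
body[0] mov  r1, #0xed -> r1=0xed
body[1] mov  r0, r2 -> r0=0x50
body[2] mov  r0, #0x29 -> r0=0x29
body[3] xor  r1, r2, r0 -> r1=0x79
body[4] add  r3, r5, r3 -> r3=0x57
body[5] mov  r7, #0x44 -> r7=0x44
body[6] add  r1, r4, r1 -> r1=0xdc
epilogue: pop r1=0xf5, sp=0xb5
prologue pushed ['r1'] at ['0xb4']

MEM = 0xf5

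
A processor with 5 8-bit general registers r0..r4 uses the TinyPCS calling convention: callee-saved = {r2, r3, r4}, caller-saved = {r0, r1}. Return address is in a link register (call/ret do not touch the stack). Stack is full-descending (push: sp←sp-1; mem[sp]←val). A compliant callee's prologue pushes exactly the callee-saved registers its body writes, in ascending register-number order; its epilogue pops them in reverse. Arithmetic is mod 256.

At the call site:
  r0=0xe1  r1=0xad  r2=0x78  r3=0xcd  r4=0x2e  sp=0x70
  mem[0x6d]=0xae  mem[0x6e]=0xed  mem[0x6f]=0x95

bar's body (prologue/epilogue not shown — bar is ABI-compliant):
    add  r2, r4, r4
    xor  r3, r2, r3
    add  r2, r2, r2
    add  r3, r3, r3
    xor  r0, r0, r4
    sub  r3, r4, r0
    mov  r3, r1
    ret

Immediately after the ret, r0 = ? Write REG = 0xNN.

REG = 0xcf

prologue: push r2 → mem[0x6f]=0x78, sp=0x6f
prologue: push r3 → mem[0x6e]=0xcd, sp=0x6e
body[0] add  r2, r4, r4 → r2=0x5c
body[1] xor  r3, r2, r3 → r3=0x91
body[2] add  r2, r2, r2 → r2=0xb8
body[3] add  r3, r3, r3 → r3=0x22
body[4] xor  r0, r0, r4 → r0=0xcf
body[5] sub  r3, r4, r0 → r3=0x5f
body[6] mov  r3, r1 → r3=0xad
epilogue: pop r3=0xcd, sp=0x6f
epilogue: pop r2=0x78, sp=0x70
r0 is caller-saved → body value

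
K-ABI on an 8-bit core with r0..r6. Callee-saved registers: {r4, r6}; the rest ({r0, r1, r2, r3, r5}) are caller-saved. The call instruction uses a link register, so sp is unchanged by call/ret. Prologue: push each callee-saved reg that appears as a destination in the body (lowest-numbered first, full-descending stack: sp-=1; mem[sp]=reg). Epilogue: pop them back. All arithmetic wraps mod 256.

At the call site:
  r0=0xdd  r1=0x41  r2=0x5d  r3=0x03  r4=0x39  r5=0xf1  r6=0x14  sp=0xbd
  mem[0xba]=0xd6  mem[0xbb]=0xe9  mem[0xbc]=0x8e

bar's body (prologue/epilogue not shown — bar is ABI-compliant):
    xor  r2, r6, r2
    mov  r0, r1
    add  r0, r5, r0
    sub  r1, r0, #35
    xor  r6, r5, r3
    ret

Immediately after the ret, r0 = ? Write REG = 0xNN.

REG = 0x32

prologue: push r6 → mem[0xbc]=0x14, sp=0xbc
body[0] xor  r2, r6, r2 → r2=0x49
body[1] mov  r0, r1 → r0=0x41
body[2] add  r0, r5, r0 → r0=0x32
body[3] sub  r1, r0, #35 → r1=0x0f
body[4] xor  r6, r5, r3 → r6=0xf2
epilogue: pop r6=0x14, sp=0xbd
r0 is caller-saved → body value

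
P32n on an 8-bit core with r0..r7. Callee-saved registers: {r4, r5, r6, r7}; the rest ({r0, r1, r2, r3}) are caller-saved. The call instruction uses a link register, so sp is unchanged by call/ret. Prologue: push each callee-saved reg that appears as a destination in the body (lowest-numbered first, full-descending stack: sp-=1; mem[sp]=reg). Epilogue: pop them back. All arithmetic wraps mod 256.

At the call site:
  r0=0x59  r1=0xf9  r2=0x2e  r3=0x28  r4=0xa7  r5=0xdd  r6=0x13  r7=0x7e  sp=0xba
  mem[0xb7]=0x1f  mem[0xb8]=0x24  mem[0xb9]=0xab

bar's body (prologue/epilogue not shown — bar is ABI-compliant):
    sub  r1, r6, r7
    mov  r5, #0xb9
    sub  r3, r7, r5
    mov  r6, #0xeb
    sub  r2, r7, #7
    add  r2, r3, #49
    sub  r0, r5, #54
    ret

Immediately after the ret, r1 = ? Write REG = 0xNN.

REG = 0x95

prologue: push r5 → mem[0xb9]=0xdd, sp=0xb9
prologue: push r6 → mem[0xb8]=0x13, sp=0xb8
body[0] sub  r1, r6, r7 → r1=0x95
body[1] mov  r5, #0xb9 → r5=0xb9
body[2] sub  r3, r7, r5 → r3=0xc5
body[3] mov  r6, #0xeb → r6=0xeb
body[4] sub  r2, r7, #7 → r2=0x77
body[5] add  r2, r3, #49 → r2=0xf6
body[6] sub  r0, r5, #54 → r0=0x83
epilogue: pop r6=0x13, sp=0xb9
epilogue: pop r5=0xdd, sp=0xba
r1 is caller-saved → body value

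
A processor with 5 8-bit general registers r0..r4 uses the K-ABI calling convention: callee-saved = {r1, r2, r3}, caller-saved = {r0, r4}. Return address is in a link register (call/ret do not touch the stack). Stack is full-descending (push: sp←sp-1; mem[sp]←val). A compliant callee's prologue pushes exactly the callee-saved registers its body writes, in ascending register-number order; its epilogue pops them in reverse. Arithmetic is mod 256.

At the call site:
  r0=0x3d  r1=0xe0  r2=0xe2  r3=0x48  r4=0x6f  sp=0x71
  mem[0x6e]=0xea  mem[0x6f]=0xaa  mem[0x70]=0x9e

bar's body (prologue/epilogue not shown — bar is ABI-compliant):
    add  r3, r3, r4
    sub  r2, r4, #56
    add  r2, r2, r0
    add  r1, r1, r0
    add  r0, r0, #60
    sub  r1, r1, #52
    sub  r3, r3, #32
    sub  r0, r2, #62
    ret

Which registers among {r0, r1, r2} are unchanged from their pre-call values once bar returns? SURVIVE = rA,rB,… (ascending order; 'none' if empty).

prologue: push r1 → mem[0x70]=0xe0, sp=0x70
prologue: push r2 → mem[0x6f]=0xe2, sp=0x6f
prologue: push r3 → mem[0x6e]=0x48, sp=0x6e
body[0] add  r3, r3, r4 → r3=0xb7
body[1] sub  r2, r4, #56 → r2=0x37
body[2] add  r2, r2, r0 → r2=0x74
body[3] add  r1, r1, r0 → r1=0x1d
body[4] add  r0, r0, #60 → r0=0x79
body[5] sub  r1, r1, #52 → r1=0xe9
body[6] sub  r3, r3, #32 → r3=0x97
body[7] sub  r0, r2, #62 → r0=0x36
epilogue: pop r3=0x48, sp=0x6f
epilogue: pop r2=0xe2, sp=0x70
epilogue: pop r1=0xe0, sp=0x71
r0: caller-saved, written=True
r1: callee-saved, written=True
r2: callee-saved, written=True

SURVIVE = r1,r2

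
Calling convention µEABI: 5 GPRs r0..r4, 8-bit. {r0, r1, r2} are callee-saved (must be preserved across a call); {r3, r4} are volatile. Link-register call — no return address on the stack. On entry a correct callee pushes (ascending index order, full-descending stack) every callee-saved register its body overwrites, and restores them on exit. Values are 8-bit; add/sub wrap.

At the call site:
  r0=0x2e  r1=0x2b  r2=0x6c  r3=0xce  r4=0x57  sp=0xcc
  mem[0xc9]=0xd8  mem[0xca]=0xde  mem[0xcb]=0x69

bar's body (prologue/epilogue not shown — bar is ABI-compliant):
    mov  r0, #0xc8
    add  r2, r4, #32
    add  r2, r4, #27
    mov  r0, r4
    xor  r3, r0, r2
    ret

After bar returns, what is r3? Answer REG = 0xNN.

REG = 0x25

prologue: push r0 → mem[0xcb]=0x2e, sp=0xcb
prologue: push r2 → mem[0xca]=0x6c, sp=0xca
body[0] mov  r0, #0xc8 → r0=0xc8
body[1] add  r2, r4, #32 → r2=0x77
body[2] add  r2, r4, #27 → r2=0x72
body[3] mov  r0, r4 → r0=0x57
body[4] xor  r3, r0, r2 → r3=0x25
epilogue: pop r2=0x6c, sp=0xcb
epilogue: pop r0=0x2e, sp=0xcc
r3 is caller-saved → body value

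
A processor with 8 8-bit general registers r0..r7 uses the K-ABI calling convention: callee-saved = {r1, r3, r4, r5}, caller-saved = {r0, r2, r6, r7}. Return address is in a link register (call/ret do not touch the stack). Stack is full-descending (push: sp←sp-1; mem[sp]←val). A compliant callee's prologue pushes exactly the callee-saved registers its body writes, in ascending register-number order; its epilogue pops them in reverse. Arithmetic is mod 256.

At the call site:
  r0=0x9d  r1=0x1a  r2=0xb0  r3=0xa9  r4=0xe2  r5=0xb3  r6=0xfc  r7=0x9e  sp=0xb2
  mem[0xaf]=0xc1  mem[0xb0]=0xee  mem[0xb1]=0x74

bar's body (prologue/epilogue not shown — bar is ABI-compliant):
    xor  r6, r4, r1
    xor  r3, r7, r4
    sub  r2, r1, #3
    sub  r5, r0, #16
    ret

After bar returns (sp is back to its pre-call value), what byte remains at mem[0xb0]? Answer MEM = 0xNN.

prologue: push r3 -> mem[0xb1]=0xa9, sp=0xb1
prologue: push r5 -> mem[0xb0]=0xb3, sp=0xb0
body[0] xor  r6, r4, r1 -> r6=0xf8
body[1] xor  r3, r7, r4 -> r3=0x7c
body[2] sub  r2, r1, #3 -> r2=0x17
body[3] sub  r5, r0, #16 -> r5=0x8d
epilogue: pop r5=0xb3, sp=0xb1
epilogue: pop r3=0xa9, sp=0xb2
prologue pushed ['r3', 'r5'] at ['0xb1', '0xb0']

MEM = 0xb3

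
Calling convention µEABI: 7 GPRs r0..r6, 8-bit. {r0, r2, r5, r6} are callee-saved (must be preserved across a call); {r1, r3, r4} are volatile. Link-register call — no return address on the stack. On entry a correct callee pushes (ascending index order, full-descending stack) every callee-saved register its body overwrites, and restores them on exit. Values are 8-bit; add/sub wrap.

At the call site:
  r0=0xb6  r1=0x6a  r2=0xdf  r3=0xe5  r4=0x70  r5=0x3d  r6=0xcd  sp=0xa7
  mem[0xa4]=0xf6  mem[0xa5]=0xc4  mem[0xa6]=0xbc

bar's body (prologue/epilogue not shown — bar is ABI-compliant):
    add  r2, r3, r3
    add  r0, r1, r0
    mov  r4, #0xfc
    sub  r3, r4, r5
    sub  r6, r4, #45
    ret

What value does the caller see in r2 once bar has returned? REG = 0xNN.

prologue: push r0 -> mem[0xa6]=0xb6, sp=0xa6
prologue: push r2 -> mem[0xa5]=0xdf, sp=0xa5
prologue: push r6 -> mem[0xa4]=0xcd, sp=0xa4
body[0] add  r2, r3, r3 -> r2=0xca
body[1] add  r0, r1, r0 -> r0=0x20
body[2] mov  r4, #0xfc -> r4=0xfc
body[3] sub  r3, r4, r5 -> r3=0xbf
body[4] sub  r6, r4, #45 -> r6=0xcf
epilogue: pop r6=0xcd, sp=0xa5
epilogue: pop r2=0xdf, sp=0xa6
epilogue: pop r0=0xb6, sp=0xa7
r2 is callee-saved -> restored

REG = 0xdf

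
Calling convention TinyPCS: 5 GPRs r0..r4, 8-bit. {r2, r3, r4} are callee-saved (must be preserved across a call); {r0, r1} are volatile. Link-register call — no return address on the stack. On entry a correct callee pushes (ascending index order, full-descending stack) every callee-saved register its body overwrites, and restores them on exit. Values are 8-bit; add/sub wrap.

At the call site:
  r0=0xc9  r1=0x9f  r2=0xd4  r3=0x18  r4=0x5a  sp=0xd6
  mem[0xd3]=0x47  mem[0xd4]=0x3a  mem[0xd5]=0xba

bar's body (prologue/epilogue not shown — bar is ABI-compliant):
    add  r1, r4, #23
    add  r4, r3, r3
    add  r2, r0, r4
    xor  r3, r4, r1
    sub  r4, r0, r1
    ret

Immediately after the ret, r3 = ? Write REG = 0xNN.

prologue: push r2 -> mem[0xd5]=0xd4, sp=0xd5
prologue: push r3 -> mem[0xd4]=0x18, sp=0xd4
prologue: push r4 -> mem[0xd3]=0x5a, sp=0xd3
body[0] add  r1, r4, #23 -> r1=0x71
body[1] add  r4, r3, r3 -> r4=0x30
body[2] add  r2, r0, r4 -> r2=0xf9
body[3] xor  r3, r4, r1 -> r3=0x41
body[4] sub  r4, r0, r1 -> r4=0x58
epilogue: pop r4=0x5a, sp=0xd4
epilogue: pop r3=0x18, sp=0xd5
epilogue: pop r2=0xd4, sp=0xd6
r3 is callee-saved -> restored

REG = 0x18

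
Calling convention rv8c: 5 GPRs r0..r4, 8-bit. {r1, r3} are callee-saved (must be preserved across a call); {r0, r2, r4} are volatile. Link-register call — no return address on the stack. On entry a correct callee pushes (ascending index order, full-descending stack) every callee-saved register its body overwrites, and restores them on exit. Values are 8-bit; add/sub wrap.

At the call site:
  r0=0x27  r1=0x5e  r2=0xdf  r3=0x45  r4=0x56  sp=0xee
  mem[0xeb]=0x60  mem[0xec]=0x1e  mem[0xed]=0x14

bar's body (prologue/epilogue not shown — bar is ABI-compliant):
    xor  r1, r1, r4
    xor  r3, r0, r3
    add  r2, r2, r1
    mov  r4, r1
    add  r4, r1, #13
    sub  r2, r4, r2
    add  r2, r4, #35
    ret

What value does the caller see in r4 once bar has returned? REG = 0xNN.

prologue: push r1 → mem[0xed]=0x5e, sp=0xed
prologue: push r3 → mem[0xec]=0x45, sp=0xec
body[0] xor  r1, r1, r4 → r1=0x08
body[1] xor  r3, r0, r3 → r3=0x62
body[2] add  r2, r2, r1 → r2=0xe7
body[3] mov  r4, r1 → r4=0x08
body[4] add  r4, r1, #13 → r4=0x15
body[5] sub  r2, r4, r2 → r2=0x2e
body[6] add  r2, r4, #35 → r2=0x38
epilogue: pop r3=0x45, sp=0xed
epilogue: pop r1=0x5e, sp=0xee
r4 is caller-saved → body value

REG = 0x15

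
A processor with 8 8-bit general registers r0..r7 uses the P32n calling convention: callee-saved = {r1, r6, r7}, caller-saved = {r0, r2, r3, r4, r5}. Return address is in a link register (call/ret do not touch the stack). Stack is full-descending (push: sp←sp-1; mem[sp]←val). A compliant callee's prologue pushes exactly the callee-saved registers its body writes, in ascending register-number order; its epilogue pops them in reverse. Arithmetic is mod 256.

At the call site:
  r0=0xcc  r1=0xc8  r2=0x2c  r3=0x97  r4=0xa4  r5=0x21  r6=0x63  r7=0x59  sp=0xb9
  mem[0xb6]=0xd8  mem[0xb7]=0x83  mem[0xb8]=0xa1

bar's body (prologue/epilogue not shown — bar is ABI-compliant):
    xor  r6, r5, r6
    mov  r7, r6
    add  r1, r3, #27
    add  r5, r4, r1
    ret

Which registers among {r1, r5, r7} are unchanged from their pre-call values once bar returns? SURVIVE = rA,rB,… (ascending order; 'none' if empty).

SURVIVE = r1,r7

prologue: push r1 → mem[0xb8]=0xc8, sp=0xb8
prologue: push r6 → mem[0xb7]=0x63, sp=0xb7
prologue: push r7 → mem[0xb6]=0x59, sp=0xb6
body[0] xor  r6, r5, r6 → r6=0x42
body[1] mov  r7, r6 → r7=0x42
body[2] add  r1, r3, #27 → r1=0xb2
body[3] add  r5, r4, r1 → r5=0x56
epilogue: pop r7=0x59, sp=0xb7
epilogue: pop r6=0x63, sp=0xb8
epilogue: pop r1=0xc8, sp=0xb9
r1: callee-saved, written=True
r5: caller-saved, written=True
r7: callee-saved, written=True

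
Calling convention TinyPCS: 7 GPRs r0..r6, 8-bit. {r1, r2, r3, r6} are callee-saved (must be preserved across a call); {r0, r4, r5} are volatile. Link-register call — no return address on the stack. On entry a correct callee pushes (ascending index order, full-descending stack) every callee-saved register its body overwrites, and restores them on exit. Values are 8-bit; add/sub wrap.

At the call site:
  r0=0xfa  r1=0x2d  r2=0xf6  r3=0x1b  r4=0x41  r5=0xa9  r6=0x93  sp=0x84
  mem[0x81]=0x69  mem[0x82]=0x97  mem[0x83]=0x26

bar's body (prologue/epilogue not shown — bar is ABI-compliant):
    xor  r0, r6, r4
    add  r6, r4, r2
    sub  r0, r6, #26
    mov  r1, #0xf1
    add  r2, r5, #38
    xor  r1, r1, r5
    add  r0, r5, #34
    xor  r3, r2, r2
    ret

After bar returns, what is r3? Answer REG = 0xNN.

REG = 0x1b

prologue: push r1 → mem[0x83]=0x2d, sp=0x83
prologue: push r2 → mem[0x82]=0xf6, sp=0x82
prologue: push r3 → mem[0x81]=0x1b, sp=0x81
prologue: push r6 → mem[0x80]=0x93, sp=0x80
body[0] xor  r0, r6, r4 → r0=0xd2
body[1] add  r6, r4, r2 → r6=0x37
body[2] sub  r0, r6, #26 → r0=0x1d
body[3] mov  r1, #0xf1 → r1=0xf1
body[4] add  r2, r5, #38 → r2=0xcf
body[5] xor  r1, r1, r5 → r1=0x58
body[6] add  r0, r5, #34 → r0=0xcb
body[7] xor  r3, r2, r2 → r3=0x00
epilogue: pop r6=0x93, sp=0x81
epilogue: pop r3=0x1b, sp=0x82
epilogue: pop r2=0xf6, sp=0x83
epilogue: pop r1=0x2d, sp=0x84
r3 is callee-saved → restored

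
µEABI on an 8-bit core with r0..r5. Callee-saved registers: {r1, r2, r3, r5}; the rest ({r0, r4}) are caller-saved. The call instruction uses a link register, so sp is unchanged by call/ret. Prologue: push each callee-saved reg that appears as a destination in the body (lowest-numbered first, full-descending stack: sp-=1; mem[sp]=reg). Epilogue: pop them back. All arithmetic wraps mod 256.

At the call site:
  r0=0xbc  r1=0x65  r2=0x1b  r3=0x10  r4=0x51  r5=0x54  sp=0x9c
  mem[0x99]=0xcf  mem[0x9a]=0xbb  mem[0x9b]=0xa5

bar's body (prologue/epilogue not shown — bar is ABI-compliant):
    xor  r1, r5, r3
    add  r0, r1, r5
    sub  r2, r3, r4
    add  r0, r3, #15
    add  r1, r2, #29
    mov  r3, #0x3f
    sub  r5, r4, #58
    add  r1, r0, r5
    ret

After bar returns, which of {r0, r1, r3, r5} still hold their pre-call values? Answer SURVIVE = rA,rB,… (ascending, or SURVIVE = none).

prologue: push r1 → mem[0x9b]=0x65, sp=0x9b
prologue: push r2 → mem[0x9a]=0x1b, sp=0x9a
prologue: push r3 → mem[0x99]=0x10, sp=0x99
prologue: push r5 → mem[0x98]=0x54, sp=0x98
body[0] xor  r1, r5, r3 → r1=0x44
body[1] add  r0, r1, r5 → r0=0x98
body[2] sub  r2, r3, r4 → r2=0xbf
body[3] add  r0, r3, #15 → r0=0x1f
body[4] add  r1, r2, #29 → r1=0xdc
body[5] mov  r3, #0x3f → r3=0x3f
body[6] sub  r5, r4, #58 → r5=0x17
body[7] add  r1, r0, r5 → r1=0x36
epilogue: pop r5=0x54, sp=0x99
epilogue: pop r3=0x10, sp=0x9a
epilogue: pop r2=0x1b, sp=0x9b
epilogue: pop r1=0x65, sp=0x9c
r0: caller-saved, written=True
r1: callee-saved, written=True
r3: callee-saved, written=True
r5: callee-saved, written=True

SURVIVE = r1,r3,r5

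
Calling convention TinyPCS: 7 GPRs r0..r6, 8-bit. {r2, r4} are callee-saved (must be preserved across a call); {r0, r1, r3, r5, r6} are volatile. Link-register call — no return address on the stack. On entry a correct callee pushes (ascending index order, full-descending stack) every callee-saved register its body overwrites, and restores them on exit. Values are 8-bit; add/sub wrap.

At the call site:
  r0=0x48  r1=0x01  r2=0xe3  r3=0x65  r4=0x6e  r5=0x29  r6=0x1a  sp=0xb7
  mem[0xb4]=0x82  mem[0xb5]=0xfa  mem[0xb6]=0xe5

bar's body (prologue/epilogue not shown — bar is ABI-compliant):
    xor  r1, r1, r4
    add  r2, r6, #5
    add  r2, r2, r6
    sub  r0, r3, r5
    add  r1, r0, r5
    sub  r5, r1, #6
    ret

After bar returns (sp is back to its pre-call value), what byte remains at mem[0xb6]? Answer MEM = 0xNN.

MEM = 0xe3

prologue: push r2 → mem[0xb6]=0xe3, sp=0xb6
body[0] xor  r1, r1, r4 → r1=0x6f
body[1] add  r2, r6, #5 → r2=0x1f
body[2] add  r2, r2, r6 → r2=0x39
body[3] sub  r0, r3, r5 → r0=0x3c
body[4] add  r1, r0, r5 → r1=0x65
body[5] sub  r5, r1, #6 → r5=0x5f
epilogue: pop r2=0xe3, sp=0xb7
prologue pushed ['r2'] at ['0xb6']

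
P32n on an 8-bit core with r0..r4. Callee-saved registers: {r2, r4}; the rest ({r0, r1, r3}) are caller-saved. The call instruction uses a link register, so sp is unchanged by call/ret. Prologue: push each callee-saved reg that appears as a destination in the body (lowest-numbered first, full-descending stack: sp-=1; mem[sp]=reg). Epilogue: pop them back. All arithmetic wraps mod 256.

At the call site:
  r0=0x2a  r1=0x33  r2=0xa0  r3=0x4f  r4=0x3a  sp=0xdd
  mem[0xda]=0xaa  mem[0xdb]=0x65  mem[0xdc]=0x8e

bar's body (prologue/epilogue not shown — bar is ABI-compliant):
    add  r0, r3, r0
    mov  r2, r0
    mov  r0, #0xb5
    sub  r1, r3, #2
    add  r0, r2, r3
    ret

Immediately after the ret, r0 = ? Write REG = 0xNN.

prologue: push r2 -> mem[0xdc]=0xa0, sp=0xdc
body[0] add  r0, r3, r0 -> r0=0x79
body[1] mov  r2, r0 -> r2=0x79
body[2] mov  r0, #0xb5 -> r0=0xb5
body[3] sub  r1, r3, #2 -> r1=0x4d
body[4] add  r0, r2, r3 -> r0=0xc8
epilogue: pop r2=0xa0, sp=0xdd
r0 is caller-saved -> body value

REG = 0xc8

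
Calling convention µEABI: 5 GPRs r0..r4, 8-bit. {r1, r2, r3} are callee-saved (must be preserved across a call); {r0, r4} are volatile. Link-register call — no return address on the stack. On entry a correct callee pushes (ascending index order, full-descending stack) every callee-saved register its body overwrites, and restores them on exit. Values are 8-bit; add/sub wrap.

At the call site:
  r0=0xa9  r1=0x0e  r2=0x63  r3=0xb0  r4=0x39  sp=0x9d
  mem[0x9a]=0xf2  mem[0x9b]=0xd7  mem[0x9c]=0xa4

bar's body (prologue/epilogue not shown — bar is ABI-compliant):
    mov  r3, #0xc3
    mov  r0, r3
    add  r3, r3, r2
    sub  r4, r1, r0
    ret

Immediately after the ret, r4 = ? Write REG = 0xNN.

prologue: push r3 -> mem[0x9c]=0xb0, sp=0x9c
body[0] mov  r3, #0xc3 -> r3=0xc3
body[1] mov  r0, r3 -> r0=0xc3
body[2] add  r3, r3, r2 -> r3=0x26
body[3] sub  r4, r1, r0 -> r4=0x4b
epilogue: pop r3=0xb0, sp=0x9d
r4 is caller-saved -> body value

REG = 0x4b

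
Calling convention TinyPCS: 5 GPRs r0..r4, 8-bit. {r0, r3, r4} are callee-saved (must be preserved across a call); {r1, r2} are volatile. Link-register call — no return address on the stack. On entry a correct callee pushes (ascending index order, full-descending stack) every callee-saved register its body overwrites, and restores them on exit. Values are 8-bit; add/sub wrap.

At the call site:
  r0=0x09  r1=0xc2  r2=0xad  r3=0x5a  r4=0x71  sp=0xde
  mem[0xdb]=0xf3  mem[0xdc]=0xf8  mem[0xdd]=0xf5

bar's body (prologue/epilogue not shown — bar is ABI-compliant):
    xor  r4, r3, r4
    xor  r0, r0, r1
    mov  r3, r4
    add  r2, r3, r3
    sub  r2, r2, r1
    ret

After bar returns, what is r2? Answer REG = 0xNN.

REG = 0x94

prologue: push r0 -> mem[0xdd]=0x09, sp=0xdd
prologue: push r3 -> mem[0xdc]=0x5a, sp=0xdc
prologue: push r4 -> mem[0xdb]=0x71, sp=0xdb
body[0] xor  r4, r3, r4 -> r4=0x2b
body[1] xor  r0, r0, r1 -> r0=0xcb
body[2] mov  r3, r4 -> r3=0x2b
body[3] add  r2, r3, r3 -> r2=0x56
body[4] sub  r2, r2, r1 -> r2=0x94
epilogue: pop r4=0x71, sp=0xdc
epilogue: pop r3=0x5a, sp=0xdd
epilogue: pop r0=0x09, sp=0xde
r2 is caller-saved -> body value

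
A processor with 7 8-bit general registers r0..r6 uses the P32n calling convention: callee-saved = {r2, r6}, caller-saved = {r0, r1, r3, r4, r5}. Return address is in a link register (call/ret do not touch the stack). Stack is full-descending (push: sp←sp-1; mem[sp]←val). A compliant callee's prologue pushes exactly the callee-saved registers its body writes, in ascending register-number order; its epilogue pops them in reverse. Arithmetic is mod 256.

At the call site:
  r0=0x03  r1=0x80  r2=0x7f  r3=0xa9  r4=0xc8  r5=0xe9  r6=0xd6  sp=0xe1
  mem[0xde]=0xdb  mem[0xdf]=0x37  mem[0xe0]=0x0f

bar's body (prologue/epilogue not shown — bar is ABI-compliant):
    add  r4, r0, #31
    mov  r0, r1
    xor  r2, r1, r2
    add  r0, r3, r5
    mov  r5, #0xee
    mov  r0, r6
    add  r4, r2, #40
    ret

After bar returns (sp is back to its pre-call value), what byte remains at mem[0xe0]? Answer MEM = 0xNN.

MEM = 0x7f

prologue: push r2 -> mem[0xe0]=0x7f, sp=0xe0
body[0] add  r4, r0, #31 -> r4=0x22
body[1] mov  r0, r1 -> r0=0x80
body[2] xor  r2, r1, r2 -> r2=0xff
body[3] add  r0, r3, r5 -> r0=0x92
body[4] mov  r5, #0xee -> r5=0xee
body[5] mov  r0, r6 -> r0=0xd6
body[6] add  r4, r2, #40 -> r4=0x27
epilogue: pop r2=0x7f, sp=0xe1
prologue pushed ['r2'] at ['0xe0']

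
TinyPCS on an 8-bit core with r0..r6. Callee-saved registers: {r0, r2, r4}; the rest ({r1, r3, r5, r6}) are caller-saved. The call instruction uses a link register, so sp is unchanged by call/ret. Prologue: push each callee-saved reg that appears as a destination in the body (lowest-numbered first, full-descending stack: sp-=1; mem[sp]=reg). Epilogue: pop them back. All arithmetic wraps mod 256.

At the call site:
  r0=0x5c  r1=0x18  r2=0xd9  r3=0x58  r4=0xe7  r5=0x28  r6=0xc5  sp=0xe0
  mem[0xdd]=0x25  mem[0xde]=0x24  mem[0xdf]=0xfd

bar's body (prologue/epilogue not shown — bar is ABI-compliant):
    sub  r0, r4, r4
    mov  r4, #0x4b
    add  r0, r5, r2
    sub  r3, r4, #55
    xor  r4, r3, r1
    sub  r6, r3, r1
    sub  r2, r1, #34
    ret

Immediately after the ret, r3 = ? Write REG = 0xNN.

REG = 0x14

prologue: push r0 → mem[0xdf]=0x5c, sp=0xdf
prologue: push r2 → mem[0xde]=0xd9, sp=0xde
prologue: push r4 → mem[0xdd]=0xe7, sp=0xdd
body[0] sub  r0, r4, r4 → r0=0x00
body[1] mov  r4, #0x4b → r4=0x4b
body[2] add  r0, r5, r2 → r0=0x01
body[3] sub  r3, r4, #55 → r3=0x14
body[4] xor  r4, r3, r1 → r4=0x0c
body[5] sub  r6, r3, r1 → r6=0xfc
body[6] sub  r2, r1, #34 → r2=0xf6
epilogue: pop r4=0xe7, sp=0xde
epilogue: pop r2=0xd9, sp=0xdf
epilogue: pop r0=0x5c, sp=0xe0
r3 is caller-saved → body value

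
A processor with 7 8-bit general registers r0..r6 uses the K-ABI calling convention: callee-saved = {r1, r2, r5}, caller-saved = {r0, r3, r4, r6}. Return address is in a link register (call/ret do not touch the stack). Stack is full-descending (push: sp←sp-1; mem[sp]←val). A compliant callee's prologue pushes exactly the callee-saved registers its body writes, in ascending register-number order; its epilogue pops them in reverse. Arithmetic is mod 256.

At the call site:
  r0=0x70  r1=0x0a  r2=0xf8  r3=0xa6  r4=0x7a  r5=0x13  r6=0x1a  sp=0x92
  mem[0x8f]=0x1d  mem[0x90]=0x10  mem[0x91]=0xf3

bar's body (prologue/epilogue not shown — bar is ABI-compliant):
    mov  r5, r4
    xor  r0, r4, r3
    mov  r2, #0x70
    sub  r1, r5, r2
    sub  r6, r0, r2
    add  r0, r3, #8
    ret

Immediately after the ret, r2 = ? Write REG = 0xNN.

REG = 0xf8

prologue: push r1 -> mem[0x91]=0x0a, sp=0x91
prologue: push r2 -> mem[0x90]=0xf8, sp=0x90
prologue: push r5 -> mem[0x8f]=0x13, sp=0x8f
body[0] mov  r5, r4 -> r5=0x7a
body[1] xor  r0, r4, r3 -> r0=0xdc
body[2] mov  r2, #0x70 -> r2=0x70
body[3] sub  r1, r5, r2 -> r1=0x0a
body[4] sub  r6, r0, r2 -> r6=0x6c
body[5] add  r0, r3, #8 -> r0=0xae
epilogue: pop r5=0x13, sp=0x90
epilogue: pop r2=0xf8, sp=0x91
epilogue: pop r1=0x0a, sp=0x92
r2 is callee-saved -> restored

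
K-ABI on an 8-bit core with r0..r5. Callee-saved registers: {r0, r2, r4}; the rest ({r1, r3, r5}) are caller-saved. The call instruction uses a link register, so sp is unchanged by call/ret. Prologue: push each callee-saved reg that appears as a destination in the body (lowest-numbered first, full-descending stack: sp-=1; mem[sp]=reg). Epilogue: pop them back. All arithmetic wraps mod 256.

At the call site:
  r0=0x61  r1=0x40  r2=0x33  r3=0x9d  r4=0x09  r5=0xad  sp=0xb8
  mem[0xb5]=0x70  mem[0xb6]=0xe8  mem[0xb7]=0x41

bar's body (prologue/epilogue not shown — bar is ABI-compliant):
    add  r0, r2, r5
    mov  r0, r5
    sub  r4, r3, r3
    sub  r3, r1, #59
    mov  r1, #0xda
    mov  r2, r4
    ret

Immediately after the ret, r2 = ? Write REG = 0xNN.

prologue: push r0 -> mem[0xb7]=0x61, sp=0xb7
prologue: push r2 -> mem[0xb6]=0x33, sp=0xb6
prologue: push r4 -> mem[0xb5]=0x09, sp=0xb5
body[0] add  r0, r2, r5 -> r0=0xe0
body[1] mov  r0, r5 -> r0=0xad
body[2] sub  r4, r3, r3 -> r4=0x00
body[3] sub  r3, r1, #59 -> r3=0x05
body[4] mov  r1, #0xda -> r1=0xda
body[5] mov  r2, r4 -> r2=0x00
epilogue: pop r4=0x09, sp=0xb6
epilogue: pop r2=0x33, sp=0xb7
epilogue: pop r0=0x61, sp=0xb8
r2 is callee-saved -> restored

REG = 0x33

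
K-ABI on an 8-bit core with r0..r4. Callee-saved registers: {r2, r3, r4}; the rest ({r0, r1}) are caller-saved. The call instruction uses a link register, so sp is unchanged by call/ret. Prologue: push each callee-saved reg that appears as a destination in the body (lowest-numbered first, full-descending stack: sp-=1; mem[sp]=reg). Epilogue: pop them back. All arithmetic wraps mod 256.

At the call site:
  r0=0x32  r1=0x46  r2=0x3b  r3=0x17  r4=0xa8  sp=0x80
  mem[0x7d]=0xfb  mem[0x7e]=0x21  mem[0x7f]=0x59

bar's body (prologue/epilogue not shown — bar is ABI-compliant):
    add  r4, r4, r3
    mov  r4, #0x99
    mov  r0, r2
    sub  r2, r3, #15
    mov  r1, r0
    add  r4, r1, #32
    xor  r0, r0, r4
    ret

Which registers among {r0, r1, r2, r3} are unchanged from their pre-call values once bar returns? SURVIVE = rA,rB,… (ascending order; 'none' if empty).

SURVIVE = r2,r3

prologue: push r2 -> mem[0x7f]=0x3b, sp=0x7f
prologue: push r4 -> mem[0x7e]=0xa8, sp=0x7e
body[0] add  r4, r4, r3 -> r4=0xbf
body[1] mov  r4, #0x99 -> r4=0x99
body[2] mov  r0, r2 -> r0=0x3b
body[3] sub  r2, r3, #15 -> r2=0x08
body[4] mov  r1, r0 -> r1=0x3b
body[5] add  r4, r1, #32 -> r4=0x5b
body[6] xor  r0, r0, r4 -> r0=0x60
epilogue: pop r4=0xa8, sp=0x7f
epilogue: pop r2=0x3b, sp=0x80
r0: caller-saved, written=True
r1: caller-saved, written=True
r2: callee-saved, written=True
r3: callee-saved, written=False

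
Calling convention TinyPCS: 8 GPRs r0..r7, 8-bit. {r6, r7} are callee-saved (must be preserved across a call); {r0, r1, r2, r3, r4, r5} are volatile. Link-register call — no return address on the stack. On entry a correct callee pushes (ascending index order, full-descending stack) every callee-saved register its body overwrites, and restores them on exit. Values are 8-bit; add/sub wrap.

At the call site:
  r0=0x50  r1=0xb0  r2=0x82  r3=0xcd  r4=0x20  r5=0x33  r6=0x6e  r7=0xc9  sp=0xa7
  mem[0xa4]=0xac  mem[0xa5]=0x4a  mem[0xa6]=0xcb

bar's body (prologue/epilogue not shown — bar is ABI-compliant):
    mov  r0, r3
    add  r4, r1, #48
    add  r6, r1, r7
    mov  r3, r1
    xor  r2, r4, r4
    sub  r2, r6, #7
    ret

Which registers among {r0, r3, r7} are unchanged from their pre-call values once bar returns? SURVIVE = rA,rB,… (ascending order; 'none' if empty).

SURVIVE = r7

prologue: push r6 -> mem[0xa6]=0x6e, sp=0xa6
body[0] mov  r0, r3 -> r0=0xcd
body[1] add  r4, r1, #48 -> r4=0xe0
body[2] add  r6, r1, r7 -> r6=0x79
body[3] mov  r3, r1 -> r3=0xb0
body[4] xor  r2, r4, r4 -> r2=0x00
body[5] sub  r2, r6, #7 -> r2=0x72
epilogue: pop r6=0x6e, sp=0xa7
r0: caller-saved, written=True
r3: caller-saved, written=True
r7: callee-saved, written=False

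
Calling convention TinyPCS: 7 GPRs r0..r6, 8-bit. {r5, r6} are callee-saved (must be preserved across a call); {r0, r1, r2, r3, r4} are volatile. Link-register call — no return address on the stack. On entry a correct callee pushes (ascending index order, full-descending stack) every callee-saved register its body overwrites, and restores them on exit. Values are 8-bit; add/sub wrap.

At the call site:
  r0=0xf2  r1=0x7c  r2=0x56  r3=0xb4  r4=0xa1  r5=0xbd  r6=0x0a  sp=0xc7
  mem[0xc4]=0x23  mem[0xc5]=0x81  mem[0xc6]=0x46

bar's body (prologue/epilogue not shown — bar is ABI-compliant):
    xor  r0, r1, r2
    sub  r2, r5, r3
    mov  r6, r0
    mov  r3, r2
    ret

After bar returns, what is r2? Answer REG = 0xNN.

REG = 0x09

prologue: push r6 -> mem[0xc6]=0x0a, sp=0xc6
body[0] xor  r0, r1, r2 -> r0=0x2a
body[1] sub  r2, r5, r3 -> r2=0x09
body[2] mov  r6, r0 -> r6=0x2a
body[3] mov  r3, r2 -> r3=0x09
epilogue: pop r6=0x0a, sp=0xc7
r2 is caller-saved -> body value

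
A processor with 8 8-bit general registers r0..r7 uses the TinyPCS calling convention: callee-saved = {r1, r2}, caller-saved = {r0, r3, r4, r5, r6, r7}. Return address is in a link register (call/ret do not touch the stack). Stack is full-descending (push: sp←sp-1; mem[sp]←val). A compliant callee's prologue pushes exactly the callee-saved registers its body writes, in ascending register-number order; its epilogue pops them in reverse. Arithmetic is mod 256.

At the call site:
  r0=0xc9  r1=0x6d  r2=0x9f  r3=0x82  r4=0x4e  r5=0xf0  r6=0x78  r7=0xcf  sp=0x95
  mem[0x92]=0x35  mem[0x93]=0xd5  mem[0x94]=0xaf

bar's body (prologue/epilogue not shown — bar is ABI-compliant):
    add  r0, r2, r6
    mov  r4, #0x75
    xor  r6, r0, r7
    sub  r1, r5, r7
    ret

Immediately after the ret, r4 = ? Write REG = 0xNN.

REG = 0x75

prologue: push r1 → mem[0x94]=0x6d, sp=0x94
body[0] add  r0, r2, r6 → r0=0x17
body[1] mov  r4, #0x75 → r4=0x75
body[2] xor  r6, r0, r7 → r6=0xd8
body[3] sub  r1, r5, r7 → r1=0x21
epilogue: pop r1=0x6d, sp=0x95
r4 is caller-saved → body value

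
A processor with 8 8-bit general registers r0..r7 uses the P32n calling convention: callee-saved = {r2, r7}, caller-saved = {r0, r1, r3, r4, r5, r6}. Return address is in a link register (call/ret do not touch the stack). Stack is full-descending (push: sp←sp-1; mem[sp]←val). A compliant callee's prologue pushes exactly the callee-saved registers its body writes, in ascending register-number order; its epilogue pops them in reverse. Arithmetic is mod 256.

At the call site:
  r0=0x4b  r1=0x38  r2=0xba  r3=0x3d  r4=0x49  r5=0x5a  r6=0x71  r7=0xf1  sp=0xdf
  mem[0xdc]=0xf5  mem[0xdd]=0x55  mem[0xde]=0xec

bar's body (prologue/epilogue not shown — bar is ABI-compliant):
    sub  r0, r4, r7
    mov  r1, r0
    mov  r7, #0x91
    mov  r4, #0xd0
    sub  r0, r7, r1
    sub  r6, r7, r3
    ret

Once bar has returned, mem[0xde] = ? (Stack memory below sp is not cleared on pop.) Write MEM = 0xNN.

MEM = 0xf1

prologue: push r7 → mem[0xde]=0xf1, sp=0xde
body[0] sub  r0, r4, r7 → r0=0x58
body[1] mov  r1, r0 → r1=0x58
body[2] mov  r7, #0x91 → r7=0x91
body[3] mov  r4, #0xd0 → r4=0xd0
body[4] sub  r0, r7, r1 → r0=0x39
body[5] sub  r6, r7, r3 → r6=0x54
epilogue: pop r7=0xf1, sp=0xdf
prologue pushed ['r7'] at ['0xde']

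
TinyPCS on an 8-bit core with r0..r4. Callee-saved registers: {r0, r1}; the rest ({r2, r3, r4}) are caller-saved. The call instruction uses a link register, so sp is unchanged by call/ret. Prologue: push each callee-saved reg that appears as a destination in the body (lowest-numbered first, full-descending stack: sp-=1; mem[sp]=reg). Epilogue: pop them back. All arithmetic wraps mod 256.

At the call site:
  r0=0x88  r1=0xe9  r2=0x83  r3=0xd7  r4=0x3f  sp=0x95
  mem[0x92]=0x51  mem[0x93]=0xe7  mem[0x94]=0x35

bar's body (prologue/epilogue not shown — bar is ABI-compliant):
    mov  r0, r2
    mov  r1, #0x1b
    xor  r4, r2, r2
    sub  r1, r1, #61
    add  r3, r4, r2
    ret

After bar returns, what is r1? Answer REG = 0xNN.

prologue: push r0 -> mem[0x94]=0x88, sp=0x94
prologue: push r1 -> mem[0x93]=0xe9, sp=0x93
body[0] mov  r0, r2 -> r0=0x83
body[1] mov  r1, #0x1b -> r1=0x1b
body[2] xor  r4, r2, r2 -> r4=0x00
body[3] sub  r1, r1, #61 -> r1=0xde
body[4] add  r3, r4, r2 -> r3=0x83
epilogue: pop r1=0xe9, sp=0x94
epilogue: pop r0=0x88, sp=0x95
r1 is callee-saved -> restored

REG = 0xe9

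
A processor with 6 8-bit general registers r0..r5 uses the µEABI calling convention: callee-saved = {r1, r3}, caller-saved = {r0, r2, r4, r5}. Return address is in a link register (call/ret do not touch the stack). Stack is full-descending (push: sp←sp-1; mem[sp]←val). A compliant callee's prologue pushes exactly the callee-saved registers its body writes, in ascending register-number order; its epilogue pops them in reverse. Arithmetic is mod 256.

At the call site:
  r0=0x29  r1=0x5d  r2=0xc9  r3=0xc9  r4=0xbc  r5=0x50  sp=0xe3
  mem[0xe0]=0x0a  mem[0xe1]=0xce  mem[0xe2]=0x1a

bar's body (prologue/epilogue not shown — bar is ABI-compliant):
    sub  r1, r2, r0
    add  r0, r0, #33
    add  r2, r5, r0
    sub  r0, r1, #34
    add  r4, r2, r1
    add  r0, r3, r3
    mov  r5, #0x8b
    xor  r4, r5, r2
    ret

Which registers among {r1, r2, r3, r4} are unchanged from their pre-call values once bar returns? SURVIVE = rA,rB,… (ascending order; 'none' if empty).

SURVIVE = r1,r3

prologue: push r1 -> mem[0xe2]=0x5d, sp=0xe2
body[0] sub  r1, r2, r0 -> r1=0xa0
body[1] add  r0, r0, #33 -> r0=0x4a
body[2] add  r2, r5, r0 -> r2=0x9a
body[3] sub  r0, r1, #34 -> r0=0x7e
body[4] add  r4, r2, r1 -> r4=0x3a
body[5] add  r0, r3, r3 -> r0=0x92
body[6] mov  r5, #0x8b -> r5=0x8b
body[7] xor  r4, r5, r2 -> r4=0x11
epilogue: pop r1=0x5d, sp=0xe3
r1: callee-saved, written=True
r2: caller-saved, written=True
r3: callee-saved, written=False
r4: caller-saved, written=True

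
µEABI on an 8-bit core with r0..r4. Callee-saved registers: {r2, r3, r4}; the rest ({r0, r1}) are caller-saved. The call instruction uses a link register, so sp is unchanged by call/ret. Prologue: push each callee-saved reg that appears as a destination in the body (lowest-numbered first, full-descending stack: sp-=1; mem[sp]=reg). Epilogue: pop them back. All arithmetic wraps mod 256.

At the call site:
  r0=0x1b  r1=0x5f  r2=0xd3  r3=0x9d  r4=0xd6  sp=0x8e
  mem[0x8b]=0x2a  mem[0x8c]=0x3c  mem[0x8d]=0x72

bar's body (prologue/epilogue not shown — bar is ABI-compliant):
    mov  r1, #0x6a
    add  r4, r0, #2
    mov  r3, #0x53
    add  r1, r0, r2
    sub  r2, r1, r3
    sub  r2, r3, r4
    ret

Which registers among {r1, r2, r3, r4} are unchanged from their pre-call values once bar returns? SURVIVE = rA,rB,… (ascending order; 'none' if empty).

SURVIVE = r2,r3,r4

prologue: push r2 → mem[0x8d]=0xd3, sp=0x8d
prologue: push r3 → mem[0x8c]=0x9d, sp=0x8c
prologue: push r4 → mem[0x8b]=0xd6, sp=0x8b
body[0] mov  r1, #0x6a → r1=0x6a
body[1] add  r4, r0, #2 → r4=0x1d
body[2] mov  r3, #0x53 → r3=0x53
body[3] add  r1, r0, r2 → r1=0xee
body[4] sub  r2, r1, r3 → r2=0x9b
body[5] sub  r2, r3, r4 → r2=0x36
epilogue: pop r4=0xd6, sp=0x8c
epilogue: pop r3=0x9d, sp=0x8d
epilogue: pop r2=0xd3, sp=0x8e
r1: caller-saved, written=True
r2: callee-saved, written=True
r3: callee-saved, written=True
r4: callee-saved, written=True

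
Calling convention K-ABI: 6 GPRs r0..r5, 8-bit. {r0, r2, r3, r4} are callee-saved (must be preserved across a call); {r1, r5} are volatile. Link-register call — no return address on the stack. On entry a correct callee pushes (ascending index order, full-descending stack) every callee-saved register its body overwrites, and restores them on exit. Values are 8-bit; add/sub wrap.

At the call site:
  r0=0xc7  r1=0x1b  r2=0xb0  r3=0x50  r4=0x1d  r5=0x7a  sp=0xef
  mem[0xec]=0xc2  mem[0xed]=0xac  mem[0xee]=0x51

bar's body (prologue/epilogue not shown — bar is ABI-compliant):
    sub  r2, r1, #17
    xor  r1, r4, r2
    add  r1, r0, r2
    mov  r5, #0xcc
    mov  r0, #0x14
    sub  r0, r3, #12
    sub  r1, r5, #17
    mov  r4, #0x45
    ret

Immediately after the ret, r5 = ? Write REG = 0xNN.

REG = 0xcc

prologue: push r0 → mem[0xee]=0xc7, sp=0xee
prologue: push r2 → mem[0xed]=0xb0, sp=0xed
prologue: push r4 → mem[0xec]=0x1d, sp=0xec
body[0] sub  r2, r1, #17 → r2=0x0a
body[1] xor  r1, r4, r2 → r1=0x17
body[2] add  r1, r0, r2 → r1=0xd1
body[3] mov  r5, #0xcc → r5=0xcc
body[4] mov  r0, #0x14 → r0=0x14
body[5] sub  r0, r3, #12 → r0=0x44
body[6] sub  r1, r5, #17 → r1=0xbb
body[7] mov  r4, #0x45 → r4=0x45
epilogue: pop r4=0x1d, sp=0xed
epilogue: pop r2=0xb0, sp=0xee
epilogue: pop r0=0xc7, sp=0xef
r5 is caller-saved → body value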